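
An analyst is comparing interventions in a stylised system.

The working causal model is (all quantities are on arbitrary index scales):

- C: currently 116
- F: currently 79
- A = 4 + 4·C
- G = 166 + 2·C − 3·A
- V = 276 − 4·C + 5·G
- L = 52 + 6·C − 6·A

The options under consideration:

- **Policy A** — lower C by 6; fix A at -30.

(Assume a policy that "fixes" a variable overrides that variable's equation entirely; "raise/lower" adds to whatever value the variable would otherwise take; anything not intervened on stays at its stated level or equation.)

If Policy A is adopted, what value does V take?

Policy A (C − 6, A := -30):
  C = 116 − 6 = 110
  A = -30
  G = 166 + 2·110 − 3·(-30) = 476
  V = 276 − 4·110 + 5·476 = 2216

2216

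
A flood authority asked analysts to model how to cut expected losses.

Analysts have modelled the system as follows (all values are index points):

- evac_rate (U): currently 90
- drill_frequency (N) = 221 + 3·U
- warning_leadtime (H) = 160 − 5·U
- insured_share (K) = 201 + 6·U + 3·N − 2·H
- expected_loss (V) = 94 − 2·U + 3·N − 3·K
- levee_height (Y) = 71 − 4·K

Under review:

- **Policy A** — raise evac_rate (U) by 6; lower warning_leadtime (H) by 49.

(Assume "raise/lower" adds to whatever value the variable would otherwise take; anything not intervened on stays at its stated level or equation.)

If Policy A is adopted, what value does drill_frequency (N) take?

509

Policy A (U + 6, H − 49):
  U = 90 + 6 = 96
  N = 221 + 3·96 = 509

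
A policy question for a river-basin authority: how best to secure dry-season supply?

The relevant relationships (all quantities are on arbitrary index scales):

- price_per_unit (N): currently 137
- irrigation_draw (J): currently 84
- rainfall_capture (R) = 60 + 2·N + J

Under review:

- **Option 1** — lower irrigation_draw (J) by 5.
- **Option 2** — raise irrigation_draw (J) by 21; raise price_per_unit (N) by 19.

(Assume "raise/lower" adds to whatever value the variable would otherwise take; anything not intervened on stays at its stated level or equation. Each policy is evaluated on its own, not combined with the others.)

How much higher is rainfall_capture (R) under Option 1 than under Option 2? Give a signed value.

Option 1 (J − 5):
  N = 137
  J = 84 − 5 = 79
  R = 60 + 2·137 + 79 = 413
Option 2 (J + 21, N + 19):
  N = 137 + 19 = 156
  J = 84 + 21 = 105
  R = 60 + 2·156 + 105 = 477
R: 413 − 477 = -64

-64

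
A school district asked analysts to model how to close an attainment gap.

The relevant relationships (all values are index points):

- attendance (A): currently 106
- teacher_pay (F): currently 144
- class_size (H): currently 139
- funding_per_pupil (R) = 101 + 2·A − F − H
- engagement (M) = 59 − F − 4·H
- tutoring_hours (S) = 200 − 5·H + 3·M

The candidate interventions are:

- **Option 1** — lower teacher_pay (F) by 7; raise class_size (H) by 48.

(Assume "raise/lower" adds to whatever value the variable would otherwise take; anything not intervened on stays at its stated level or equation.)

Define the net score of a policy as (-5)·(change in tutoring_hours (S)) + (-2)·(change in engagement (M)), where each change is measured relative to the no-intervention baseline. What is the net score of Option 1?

4345

Baseline:
  F = 144
  H = 139
  M = 59 − 144 − 4·139 = -641
  S = 200 − 5·139 + 3·(-641) = -2418
Option 1 (F − 7, H + 48):
  F = 144 − 7 = 137
  H = 139 + 48 = 187
  M = 59 − 137 − 4·187 = -826
  S = 200 − 5·187 + 3·(-826) = -3213
ΔS = -3213 − (-2418) = -795; ΔM = -826 − (-641) = -185
Score = (-5)·(-795) + (-2)·(-185) = 4345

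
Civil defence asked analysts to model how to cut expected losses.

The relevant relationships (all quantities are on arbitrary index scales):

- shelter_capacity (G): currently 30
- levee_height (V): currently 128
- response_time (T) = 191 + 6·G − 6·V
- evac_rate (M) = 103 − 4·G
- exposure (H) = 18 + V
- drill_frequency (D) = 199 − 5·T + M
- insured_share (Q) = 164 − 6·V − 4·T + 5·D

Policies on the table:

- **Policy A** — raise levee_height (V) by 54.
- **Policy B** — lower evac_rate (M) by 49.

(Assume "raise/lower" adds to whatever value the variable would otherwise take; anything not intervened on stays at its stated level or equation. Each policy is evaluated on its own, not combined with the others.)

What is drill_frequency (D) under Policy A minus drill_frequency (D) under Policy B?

Policy A (V + 54):
  G = 30
  V = 128 + 54 = 182
  T = 191 + 6·30 − 6·182 = -721
  M = 103 − 4·30 = -17
  D = 199 − 5·(-721) + (-17) = 3787
Policy B (M − 49):
  G = 30
  V = 128
  T = 191 + 6·30 − 6·128 = -397
  M = 103 − 4·30 (−49 from intervention) = -66
  D = 199 − 5·(-397) + (-66) = 2118
D: 3787 − 2118 = 1669

1669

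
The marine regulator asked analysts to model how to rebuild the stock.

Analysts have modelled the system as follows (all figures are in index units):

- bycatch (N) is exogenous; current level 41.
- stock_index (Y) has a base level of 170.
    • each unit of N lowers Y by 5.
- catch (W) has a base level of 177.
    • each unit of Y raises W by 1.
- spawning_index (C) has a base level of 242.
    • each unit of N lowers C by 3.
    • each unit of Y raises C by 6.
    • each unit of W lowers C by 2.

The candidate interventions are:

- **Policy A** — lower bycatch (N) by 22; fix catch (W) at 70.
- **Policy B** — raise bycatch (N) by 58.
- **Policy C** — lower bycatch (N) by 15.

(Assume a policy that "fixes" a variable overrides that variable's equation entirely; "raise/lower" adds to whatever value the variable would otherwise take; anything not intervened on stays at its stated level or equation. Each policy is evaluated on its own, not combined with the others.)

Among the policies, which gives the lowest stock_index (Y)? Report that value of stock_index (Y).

Policy A (N − 22, W := 70):
  N = 41 − 22 = 19
  Y = 170 − 5·19 = 75
Policy B (N + 58):
  N = 41 + 58 = 99
  Y = 170 − 5·99 = -325
Policy C (N − 15):
  N = 41 − 15 = 26
  Y = 170 − 5·26 = 40
Comparing — Policy A: Y=75, Policy B: Y=-325, Policy C: Y=40. Lowest is -325 (Policy B).

-325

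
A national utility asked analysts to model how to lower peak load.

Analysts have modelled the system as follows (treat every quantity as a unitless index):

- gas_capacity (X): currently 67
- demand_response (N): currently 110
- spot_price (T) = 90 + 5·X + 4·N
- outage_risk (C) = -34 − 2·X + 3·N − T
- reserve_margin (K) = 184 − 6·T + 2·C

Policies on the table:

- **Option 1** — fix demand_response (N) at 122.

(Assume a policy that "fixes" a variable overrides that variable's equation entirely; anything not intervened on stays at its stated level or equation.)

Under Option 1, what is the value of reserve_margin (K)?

Option 1 (N := 122):
  X = 67
  N = 122
  T = 90 + 5·67 + 4·122 = 913
  C = -34 − 2·67 + 3·122 − 913 = -715
  K = 184 − 6·913 + 2·(-715) = -6724

-6724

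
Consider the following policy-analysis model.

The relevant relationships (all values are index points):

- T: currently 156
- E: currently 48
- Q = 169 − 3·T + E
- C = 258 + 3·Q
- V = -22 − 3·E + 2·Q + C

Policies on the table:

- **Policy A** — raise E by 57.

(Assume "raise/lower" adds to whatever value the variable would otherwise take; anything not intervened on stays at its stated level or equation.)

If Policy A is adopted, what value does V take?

-1049

Policy A (E + 57):
  T = 156
  E = 48 + 57 = 105
  Q = 169 − 3·156 + 105 = -194
  C = 258 + 3·(-194) = -324
  V = -22 − 3·105 + 2·(-194) + (-324) = -1049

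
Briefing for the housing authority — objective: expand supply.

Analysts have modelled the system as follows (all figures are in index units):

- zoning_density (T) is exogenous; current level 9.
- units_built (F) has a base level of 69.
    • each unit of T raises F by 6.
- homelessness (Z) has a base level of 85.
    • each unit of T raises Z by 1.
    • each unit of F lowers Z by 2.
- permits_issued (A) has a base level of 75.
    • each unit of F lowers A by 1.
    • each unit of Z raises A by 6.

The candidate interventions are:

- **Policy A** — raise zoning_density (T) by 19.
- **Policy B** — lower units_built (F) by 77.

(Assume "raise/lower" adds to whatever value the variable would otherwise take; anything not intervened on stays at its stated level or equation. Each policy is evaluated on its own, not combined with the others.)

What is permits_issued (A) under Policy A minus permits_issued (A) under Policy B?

Policy A (T + 19):
  T = 9 + 19 = 28
  F = 69 + 6·28 = 237
  Z = 85 + 28 − 2·237 = -361
  A = 75 − 237 + 6·(-361) = -2328
Policy B (F − 77):
  T = 9
  F = 69 + 6·9 (−77 from intervention) = 46
  Z = 85 + 9 − 2·46 = 2
  A = 75 − 46 + 6·2 = 41
A: -2328 − 41 = -2369

-2369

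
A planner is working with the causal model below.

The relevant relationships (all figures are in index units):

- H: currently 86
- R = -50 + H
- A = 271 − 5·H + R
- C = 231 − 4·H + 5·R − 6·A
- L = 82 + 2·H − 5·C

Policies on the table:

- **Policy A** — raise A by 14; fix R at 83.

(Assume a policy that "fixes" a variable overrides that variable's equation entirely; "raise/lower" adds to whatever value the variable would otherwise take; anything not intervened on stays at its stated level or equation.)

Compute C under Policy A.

674

Policy A (A + 14, R := 83):
  H = 86
  R = 83
  A = 271 − 5·86 + 83 (+14 from intervention) = -62
  C = 231 − 4·86 + 5·83 − 6·(-62) = 674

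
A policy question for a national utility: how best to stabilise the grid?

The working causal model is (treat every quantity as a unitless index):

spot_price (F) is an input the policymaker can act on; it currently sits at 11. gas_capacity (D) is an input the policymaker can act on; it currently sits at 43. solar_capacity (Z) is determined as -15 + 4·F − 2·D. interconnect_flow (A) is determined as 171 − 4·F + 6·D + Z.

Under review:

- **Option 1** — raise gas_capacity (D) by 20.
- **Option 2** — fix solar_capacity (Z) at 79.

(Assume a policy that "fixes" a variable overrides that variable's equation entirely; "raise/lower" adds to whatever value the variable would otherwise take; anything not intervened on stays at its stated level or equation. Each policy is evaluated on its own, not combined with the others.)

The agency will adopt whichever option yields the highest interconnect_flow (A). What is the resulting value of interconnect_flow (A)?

464

Option 1 (D + 20):
  F = 11
  D = 43 + 20 = 63
  Z = -15 + 4·11 − 2·63 = -97
  A = 171 − 4·11 + 6·63 + (-97) = 408
Option 2 (Z := 79):
  F = 11
  D = 43
  Z = 79
  A = 171 − 4·11 + 6·43 + 79 = 464
Comparing — Option 1: A=408, Option 2: A=464. Highest is 464 (Option 2).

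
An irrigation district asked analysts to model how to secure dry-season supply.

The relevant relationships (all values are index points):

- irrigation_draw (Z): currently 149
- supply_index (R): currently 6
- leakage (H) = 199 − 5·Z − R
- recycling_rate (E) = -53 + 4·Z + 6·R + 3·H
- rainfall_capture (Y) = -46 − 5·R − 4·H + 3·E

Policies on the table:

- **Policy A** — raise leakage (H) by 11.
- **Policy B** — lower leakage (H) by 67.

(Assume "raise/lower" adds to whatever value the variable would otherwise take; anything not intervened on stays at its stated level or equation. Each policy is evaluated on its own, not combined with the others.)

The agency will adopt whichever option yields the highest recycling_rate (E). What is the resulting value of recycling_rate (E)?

-1044

Policy A (H + 11):
  Z = 149
  R = 6
  H = 199 − 5·149 − 6 (+11 from intervention) = -541
  E = -53 + 4·149 + 6·6 + 3·(-541) = -1044
Policy B (H − 67):
  Z = 149
  R = 6
  H = 199 − 5·149 − 6 (−67 from intervention) = -619
  E = -53 + 4·149 + 6·6 + 3·(-619) = -1278
Comparing — Policy A: E=-1044, Policy B: E=-1278. Highest is -1044 (Policy A).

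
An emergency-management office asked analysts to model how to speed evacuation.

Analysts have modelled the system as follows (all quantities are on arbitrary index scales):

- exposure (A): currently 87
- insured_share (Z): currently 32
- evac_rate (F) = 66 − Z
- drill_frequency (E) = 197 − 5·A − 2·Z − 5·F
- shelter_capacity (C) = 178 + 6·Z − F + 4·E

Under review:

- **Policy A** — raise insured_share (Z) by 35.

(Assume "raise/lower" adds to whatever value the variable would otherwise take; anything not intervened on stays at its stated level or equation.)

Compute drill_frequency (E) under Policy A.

Policy A (Z + 35):
  A = 87
  Z = 32 + 35 = 67
  F = 66 − 67 = -1
  E = 197 − 5·87 − 2·67 − 5·(-1) = -367

-367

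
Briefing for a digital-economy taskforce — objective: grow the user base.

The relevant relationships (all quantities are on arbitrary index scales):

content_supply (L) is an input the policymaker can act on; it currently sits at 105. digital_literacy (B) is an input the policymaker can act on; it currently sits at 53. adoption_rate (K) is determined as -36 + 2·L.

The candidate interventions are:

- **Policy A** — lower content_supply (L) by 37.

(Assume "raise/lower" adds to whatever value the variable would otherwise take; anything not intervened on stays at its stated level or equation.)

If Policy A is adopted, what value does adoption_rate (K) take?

Policy A (L − 37):
  L = 105 − 37 = 68
  K = -36 + 2·68 = 100

100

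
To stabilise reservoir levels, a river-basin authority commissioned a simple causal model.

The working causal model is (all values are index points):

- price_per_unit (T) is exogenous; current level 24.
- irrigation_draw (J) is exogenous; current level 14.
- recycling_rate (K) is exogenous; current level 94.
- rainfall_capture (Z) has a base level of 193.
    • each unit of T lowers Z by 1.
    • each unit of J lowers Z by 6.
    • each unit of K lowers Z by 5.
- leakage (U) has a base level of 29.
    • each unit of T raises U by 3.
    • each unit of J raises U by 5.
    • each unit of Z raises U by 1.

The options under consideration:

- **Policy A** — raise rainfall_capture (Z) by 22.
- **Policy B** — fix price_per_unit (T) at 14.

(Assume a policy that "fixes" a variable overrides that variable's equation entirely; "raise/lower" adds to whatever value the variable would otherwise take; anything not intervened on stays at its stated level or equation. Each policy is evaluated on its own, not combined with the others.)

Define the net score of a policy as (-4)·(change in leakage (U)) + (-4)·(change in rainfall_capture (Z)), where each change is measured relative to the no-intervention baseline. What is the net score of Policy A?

-176

Baseline:
  T = 24
  J = 14
  K = 94
  Z = 193 − 24 − 6·14 − 5·94 = -385
  U = 29 + 3·24 + 5·14 + (-385) = -214
Policy A (Z + 22):
  T = 24
  J = 14
  K = 94
  Z = 193 − 24 − 6·14 − 5·94 (+22 from intervention) = -363
  U = 29 + 3·24 + 5·14 + (-363) = -192
ΔU = -192 − (-214) = 22; ΔZ = -363 − (-385) = 22
Score = (-4)·22 + (-4)·22 = -176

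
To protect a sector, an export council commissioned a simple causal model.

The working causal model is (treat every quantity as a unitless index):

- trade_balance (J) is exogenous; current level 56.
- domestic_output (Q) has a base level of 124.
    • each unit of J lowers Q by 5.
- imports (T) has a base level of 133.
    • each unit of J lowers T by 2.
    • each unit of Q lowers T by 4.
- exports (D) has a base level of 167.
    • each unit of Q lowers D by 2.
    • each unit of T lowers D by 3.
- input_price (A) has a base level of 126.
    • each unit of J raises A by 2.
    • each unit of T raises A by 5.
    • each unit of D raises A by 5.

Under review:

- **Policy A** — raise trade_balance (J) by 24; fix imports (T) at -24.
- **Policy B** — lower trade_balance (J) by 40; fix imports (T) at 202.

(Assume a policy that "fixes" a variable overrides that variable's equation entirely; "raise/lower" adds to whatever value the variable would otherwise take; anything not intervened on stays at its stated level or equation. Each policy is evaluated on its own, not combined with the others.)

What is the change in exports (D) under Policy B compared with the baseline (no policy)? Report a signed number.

Baseline:
  J = 56
  Q = 124 − 5·56 = -156
  T = 133 − 2·56 − 4·(-156) = 645
  D = 167 − 2·(-156) − 3·645 = -1456
Policy B (J − 40, T := 202):
  J = 56 − 40 = 16
  Q = 124 − 5·16 = 44
  T = 202
  D = 167 − 2·44 − 3·202 = -527
Change in D: -527 − (-1456) = 929

929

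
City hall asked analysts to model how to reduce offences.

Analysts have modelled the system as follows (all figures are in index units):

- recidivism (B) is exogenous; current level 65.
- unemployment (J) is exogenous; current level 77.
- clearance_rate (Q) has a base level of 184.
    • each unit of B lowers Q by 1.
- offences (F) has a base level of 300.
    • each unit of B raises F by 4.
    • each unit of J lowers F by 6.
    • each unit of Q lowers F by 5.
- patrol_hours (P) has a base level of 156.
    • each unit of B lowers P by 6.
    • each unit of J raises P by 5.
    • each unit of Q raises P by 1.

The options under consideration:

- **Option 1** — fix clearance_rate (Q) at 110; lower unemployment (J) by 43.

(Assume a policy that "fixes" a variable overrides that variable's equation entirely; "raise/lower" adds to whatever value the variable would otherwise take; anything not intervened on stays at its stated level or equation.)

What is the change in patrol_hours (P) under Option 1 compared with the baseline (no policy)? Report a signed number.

Baseline:
  B = 65
  J = 77
  Q = 184 − 65 = 119
  P = 156 − 6·65 + 5·77 + 119 = 270
Option 1 (Q := 110, J − 43):
  B = 65
  J = 77 − 43 = 34
  Q = 110
  P = 156 − 6·65 + 5·34 + 110 = 46
Change in P: 46 − 270 = -224

-224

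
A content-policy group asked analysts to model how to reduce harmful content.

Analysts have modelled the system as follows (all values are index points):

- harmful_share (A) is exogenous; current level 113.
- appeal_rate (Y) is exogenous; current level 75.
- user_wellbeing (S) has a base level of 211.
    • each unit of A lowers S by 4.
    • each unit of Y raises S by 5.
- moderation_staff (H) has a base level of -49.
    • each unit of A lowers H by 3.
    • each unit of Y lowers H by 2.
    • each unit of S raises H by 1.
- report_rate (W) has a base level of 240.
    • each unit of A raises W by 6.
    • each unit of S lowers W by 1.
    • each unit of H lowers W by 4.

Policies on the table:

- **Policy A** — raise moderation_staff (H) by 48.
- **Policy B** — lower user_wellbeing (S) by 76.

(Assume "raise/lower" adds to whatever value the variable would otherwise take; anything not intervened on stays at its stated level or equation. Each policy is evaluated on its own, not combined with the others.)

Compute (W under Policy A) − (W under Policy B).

-572

Policy A (H + 48):
  A = 113
  Y = 75
  S = 211 − 4·113 + 5·75 = 134
  H = -49 − 3·113 − 2·75 + 134 (+48 from intervention) = -356
  W = 240 + 6·113 − 134 − 4·(-356) = 2208
Policy B (S − 76):
  A = 113
  Y = 75
  S = 211 − 4·113 + 5·75 (−76 from intervention) = 58
  H = -49 − 3·113 − 2·75 + 58 = -480
  W = 240 + 6·113 − 58 − 4·(-480) = 2780
W: 2208 − 2780 = -572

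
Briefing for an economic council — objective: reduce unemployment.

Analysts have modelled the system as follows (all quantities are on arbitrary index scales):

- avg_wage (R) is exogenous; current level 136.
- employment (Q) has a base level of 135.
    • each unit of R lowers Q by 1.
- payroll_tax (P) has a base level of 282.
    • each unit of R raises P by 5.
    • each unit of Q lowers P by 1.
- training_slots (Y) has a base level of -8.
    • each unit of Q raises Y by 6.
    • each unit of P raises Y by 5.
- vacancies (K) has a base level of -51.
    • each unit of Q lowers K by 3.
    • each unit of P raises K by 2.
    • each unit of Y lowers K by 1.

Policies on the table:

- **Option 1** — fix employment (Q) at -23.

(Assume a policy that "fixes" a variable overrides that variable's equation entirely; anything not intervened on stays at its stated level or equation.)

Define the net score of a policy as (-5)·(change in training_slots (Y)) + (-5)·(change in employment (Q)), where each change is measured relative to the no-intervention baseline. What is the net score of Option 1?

220

Baseline:
  R = 136
  Q = 135 − 136 = -1
  P = 282 + 5·136 − (-1) = 963
  Y = -8 + 6·(-1) + 5·963 = 4801
Option 1 (Q := -23):
  R = 136
  Q = -23
  P = 282 + 5·136 − (-23) = 985
  Y = -8 + 6·(-23) + 5·985 = 4779
ΔY = 4779 − 4801 = -22; ΔQ = -23 − (-1) = -22
Score = (-5)·(-22) + (-5)·(-22) = 220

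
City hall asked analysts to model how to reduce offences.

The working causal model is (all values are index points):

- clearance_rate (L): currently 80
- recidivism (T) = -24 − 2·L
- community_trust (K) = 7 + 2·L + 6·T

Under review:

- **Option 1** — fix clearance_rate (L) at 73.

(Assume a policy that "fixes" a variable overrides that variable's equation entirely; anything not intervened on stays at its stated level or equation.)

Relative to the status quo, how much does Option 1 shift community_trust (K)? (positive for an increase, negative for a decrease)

70

Baseline:
  L = 80
  T = -24 − 2·80 = -184
  K = 7 + 2·80 + 6·(-184) = -937
Option 1 (L := 73):
  L = 73
  T = -24 − 2·73 = -170
  K = 7 + 2·73 + 6·(-170) = -867
Change in K: -867 − (-937) = 70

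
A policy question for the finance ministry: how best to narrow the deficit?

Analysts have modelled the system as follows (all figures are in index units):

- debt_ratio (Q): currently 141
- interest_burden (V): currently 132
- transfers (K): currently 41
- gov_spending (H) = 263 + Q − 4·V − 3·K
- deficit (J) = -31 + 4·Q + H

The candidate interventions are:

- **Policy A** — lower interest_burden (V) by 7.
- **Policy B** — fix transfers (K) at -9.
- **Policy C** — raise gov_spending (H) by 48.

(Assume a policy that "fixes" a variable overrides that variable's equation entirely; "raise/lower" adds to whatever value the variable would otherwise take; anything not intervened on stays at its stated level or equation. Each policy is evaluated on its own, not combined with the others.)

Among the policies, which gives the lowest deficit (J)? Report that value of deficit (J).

Policy A (V − 7):
  Q = 141
  V = 132 − 7 = 125
  K = 41
  H = 263 + 141 − 4·125 − 3·41 = -219
  J = -31 + 4·141 + (-219) = 314
Policy B (K := -9):
  Q = 141
  V = 132
  K = -9
  H = 263 + 141 − 4·132 − 3·(-9) = -97
  J = -31 + 4·141 + (-97) = 436
Policy C (H + 48):
  Q = 141
  V = 132
  K = 41
  H = 263 + 141 − 4·132 − 3·41 (+48 from intervention) = -199
  J = -31 + 4·141 + (-199) = 334
Comparing — Policy A: J=314, Policy B: J=436, Policy C: J=334. Lowest is 314 (Policy A).

314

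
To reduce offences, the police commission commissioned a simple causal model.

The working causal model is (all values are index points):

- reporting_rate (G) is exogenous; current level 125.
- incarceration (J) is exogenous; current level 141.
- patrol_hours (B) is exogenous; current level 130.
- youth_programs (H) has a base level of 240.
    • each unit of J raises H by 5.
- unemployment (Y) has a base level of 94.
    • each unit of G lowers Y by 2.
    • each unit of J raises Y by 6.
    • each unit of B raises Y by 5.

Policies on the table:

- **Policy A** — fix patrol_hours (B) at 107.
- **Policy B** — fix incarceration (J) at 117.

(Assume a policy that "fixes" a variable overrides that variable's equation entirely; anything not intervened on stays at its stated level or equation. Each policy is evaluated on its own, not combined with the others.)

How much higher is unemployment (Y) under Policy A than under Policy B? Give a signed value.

29

Policy A (B := 107):
  G = 125
  J = 141
  B = 107
  Y = 94 − 2·125 + 6·141 + 5·107 = 1225
Policy B (J := 117):
  G = 125
  J = 117
  B = 130
  Y = 94 − 2·125 + 6·117 + 5·130 = 1196
Y: 1225 − 1196 = 29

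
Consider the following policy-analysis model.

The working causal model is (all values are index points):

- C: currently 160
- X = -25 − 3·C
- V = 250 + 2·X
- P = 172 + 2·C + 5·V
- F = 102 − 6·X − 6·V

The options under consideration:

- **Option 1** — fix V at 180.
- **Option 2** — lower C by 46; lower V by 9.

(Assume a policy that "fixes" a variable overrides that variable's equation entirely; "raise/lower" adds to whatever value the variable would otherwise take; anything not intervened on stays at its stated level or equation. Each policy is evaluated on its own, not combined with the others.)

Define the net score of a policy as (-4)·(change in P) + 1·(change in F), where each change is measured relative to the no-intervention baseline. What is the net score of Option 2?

-7402

Baseline:
  C = 160
  X = -25 − 3·160 = -505
  V = 250 + 2·(-505) = -760
  P = 172 + 2·160 + 5·(-760) = -3308
  F = 102 − 6·(-505) − 6·(-760) = 7692
Option 2 (C − 46, V − 9):
  C = 160 − 46 = 114
  X = -25 − 3·114 = -367
  V = 250 + 2·(-367) (−9 from intervention) = -493
  P = 172 + 2·114 + 5·(-493) = -2065
  F = 102 − 6·(-367) − 6·(-493) = 5262
ΔP = -2065 − (-3308) = 1243; ΔF = 5262 − 7692 = -2430
Score = (-4)·1243 + 1·(-2430) = -7402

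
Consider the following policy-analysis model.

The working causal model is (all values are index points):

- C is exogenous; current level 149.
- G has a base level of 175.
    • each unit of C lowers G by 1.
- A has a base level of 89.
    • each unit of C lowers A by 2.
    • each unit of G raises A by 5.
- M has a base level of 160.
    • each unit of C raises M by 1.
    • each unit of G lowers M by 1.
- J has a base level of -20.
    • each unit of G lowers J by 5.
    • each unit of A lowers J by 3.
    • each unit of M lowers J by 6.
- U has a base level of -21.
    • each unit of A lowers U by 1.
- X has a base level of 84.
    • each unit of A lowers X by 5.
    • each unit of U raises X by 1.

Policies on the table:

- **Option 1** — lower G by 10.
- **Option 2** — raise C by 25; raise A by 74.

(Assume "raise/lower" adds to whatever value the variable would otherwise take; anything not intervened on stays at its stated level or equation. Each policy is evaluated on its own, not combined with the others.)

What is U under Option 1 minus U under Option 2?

Option 1 (G − 10):
  C = 149
  G = 175 − 149 (−10 from intervention) = 16
  A = 89 − 2·149 + 5·16 = -129
  U = -21 − (-129) = 108
Option 2 (C + 25, A + 74):
  C = 149 + 25 = 174
  G = 175 − 174 = 1
  A = 89 − 2·174 + 5·1 (+74 from intervention) = -180
  U = -21 − (-180) = 159
U: 108 − 159 = -51

-51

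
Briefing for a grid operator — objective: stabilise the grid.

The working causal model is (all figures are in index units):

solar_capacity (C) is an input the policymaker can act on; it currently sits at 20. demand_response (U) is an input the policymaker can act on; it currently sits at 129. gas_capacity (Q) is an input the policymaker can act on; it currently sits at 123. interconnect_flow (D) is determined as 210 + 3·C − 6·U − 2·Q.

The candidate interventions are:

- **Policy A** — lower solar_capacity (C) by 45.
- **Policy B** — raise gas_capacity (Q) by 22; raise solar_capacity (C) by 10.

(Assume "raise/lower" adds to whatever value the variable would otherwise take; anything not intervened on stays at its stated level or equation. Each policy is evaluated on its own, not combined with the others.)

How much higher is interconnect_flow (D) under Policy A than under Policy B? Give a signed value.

-121

Policy A (C − 45):
  C = 20 − 45 = -25
  U = 129
  Q = 123
  D = 210 + 3·(-25) − 6·129 − 2·123 = -885
Policy B (Q + 22, C + 10):
  C = 20 + 10 = 30
  U = 129
  Q = 123 + 22 = 145
  D = 210 + 3·30 − 6·129 − 2·145 = -764
D: -885 − (-764) = -121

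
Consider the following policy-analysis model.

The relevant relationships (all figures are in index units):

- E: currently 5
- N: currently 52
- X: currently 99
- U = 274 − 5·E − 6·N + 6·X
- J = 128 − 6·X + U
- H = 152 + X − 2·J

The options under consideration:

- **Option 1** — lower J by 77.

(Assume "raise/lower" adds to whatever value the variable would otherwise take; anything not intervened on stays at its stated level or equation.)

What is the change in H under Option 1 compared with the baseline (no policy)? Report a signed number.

154

Baseline:
  E = 5
  N = 52
  X = 99
  U = 274 − 5·5 − 6·52 + 6·99 = 531
  J = 128 − 6·99 + 531 = 65
  H = 152 + 99 − 2·65 = 121
Option 1 (J − 77):
  E = 5
  N = 52
  X = 99
  U = 274 − 5·5 − 6·52 + 6·99 = 531
  J = 128 − 6·99 + 531 (−77 from intervention) = -12
  H = 152 + 99 − 2·(-12) = 275
Change in H: 275 − 121 = 154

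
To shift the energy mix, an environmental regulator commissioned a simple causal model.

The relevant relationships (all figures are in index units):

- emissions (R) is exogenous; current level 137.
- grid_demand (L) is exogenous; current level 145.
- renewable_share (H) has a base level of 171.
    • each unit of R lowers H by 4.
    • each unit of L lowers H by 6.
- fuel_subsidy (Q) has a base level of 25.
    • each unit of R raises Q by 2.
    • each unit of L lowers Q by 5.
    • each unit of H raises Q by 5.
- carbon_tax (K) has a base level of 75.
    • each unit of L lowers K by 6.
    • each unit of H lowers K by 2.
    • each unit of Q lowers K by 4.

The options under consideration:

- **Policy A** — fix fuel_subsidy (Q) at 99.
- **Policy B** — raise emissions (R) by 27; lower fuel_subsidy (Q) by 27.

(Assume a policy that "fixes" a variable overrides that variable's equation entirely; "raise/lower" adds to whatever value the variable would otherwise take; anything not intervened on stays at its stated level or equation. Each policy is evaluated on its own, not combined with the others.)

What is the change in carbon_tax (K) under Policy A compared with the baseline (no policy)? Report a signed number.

Baseline:
  R = 137
  L = 145
  H = 171 − 4·137 − 6·145 = -1247
  Q = 25 + 2·137 − 5·145 + 5·(-1247) = -6661
  K = 75 − 6·145 − 2·(-1247) − 4·(-6661) = 28343
Policy A (Q := 99):
  R = 137
  L = 145
  H = 171 − 4·137 − 6·145 = -1247
  Q = 99
  K = 75 − 6·145 − 2·(-1247) − 4·99 = 1303
Change in K: 1303 − 28343 = -27040

-27040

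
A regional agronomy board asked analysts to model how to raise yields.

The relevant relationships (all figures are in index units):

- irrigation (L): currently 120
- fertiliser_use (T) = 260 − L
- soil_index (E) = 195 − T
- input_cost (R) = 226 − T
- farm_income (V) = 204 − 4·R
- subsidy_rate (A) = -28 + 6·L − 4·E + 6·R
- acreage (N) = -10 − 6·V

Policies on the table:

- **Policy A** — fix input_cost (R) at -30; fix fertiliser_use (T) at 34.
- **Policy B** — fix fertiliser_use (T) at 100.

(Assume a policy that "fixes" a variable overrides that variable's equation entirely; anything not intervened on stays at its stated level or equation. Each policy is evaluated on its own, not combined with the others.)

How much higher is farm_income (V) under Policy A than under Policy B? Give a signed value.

624

Policy A (R := -30, T := 34):
  L = 120
  T = 34
  R = -30
  V = 204 − 4·(-30) = 324
Policy B (T := 100):
  L = 120
  T = 100
  R = 226 − 100 = 126
  V = 204 − 4·126 = -300
V: 324 − (-300) = 624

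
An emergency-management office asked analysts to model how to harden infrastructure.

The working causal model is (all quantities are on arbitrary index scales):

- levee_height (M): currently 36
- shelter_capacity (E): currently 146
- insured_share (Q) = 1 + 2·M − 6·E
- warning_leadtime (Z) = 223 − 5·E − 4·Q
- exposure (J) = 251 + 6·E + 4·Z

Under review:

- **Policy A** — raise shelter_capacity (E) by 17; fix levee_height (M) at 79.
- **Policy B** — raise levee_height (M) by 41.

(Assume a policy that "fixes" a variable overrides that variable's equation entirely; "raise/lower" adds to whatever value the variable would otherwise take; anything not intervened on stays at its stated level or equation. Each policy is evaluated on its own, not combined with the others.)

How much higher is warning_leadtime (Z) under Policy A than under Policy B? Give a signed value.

Policy A (E + 17, M := 79):
  M = 79
  E = 146 + 17 = 163
  Q = 1 + 2·79 − 6·163 = -819
  Z = 223 − 5·163 − 4·(-819) = 2684
Policy B (M + 41):
  M = 36 + 41 = 77
  E = 146
  Q = 1 + 2·77 − 6·146 = -721
  Z = 223 − 5·146 − 4·(-721) = 2377
Z: 2684 − 2377 = 307

307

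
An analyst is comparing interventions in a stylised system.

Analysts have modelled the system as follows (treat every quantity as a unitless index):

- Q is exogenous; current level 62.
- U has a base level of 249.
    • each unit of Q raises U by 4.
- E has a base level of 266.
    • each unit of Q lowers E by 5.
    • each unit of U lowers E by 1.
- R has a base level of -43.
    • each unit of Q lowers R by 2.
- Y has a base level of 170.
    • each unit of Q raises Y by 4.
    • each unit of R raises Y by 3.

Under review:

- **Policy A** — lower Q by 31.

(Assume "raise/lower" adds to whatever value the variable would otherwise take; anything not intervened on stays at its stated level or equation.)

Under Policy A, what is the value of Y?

-21

Policy A (Q − 31):
  Q = 62 − 31 = 31
  R = -43 − 2·31 = -105
  Y = 170 + 4·31 + 3·(-105) = -21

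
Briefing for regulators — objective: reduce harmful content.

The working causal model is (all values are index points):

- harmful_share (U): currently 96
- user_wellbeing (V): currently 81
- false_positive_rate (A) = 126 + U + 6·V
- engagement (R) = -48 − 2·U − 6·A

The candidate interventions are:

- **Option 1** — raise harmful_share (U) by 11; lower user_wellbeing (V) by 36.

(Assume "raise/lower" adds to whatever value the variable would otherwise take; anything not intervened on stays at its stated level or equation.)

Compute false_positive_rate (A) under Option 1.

503

Option 1 (U + 11, V − 36):
  U = 96 + 11 = 107
  V = 81 − 36 = 45
  A = 126 + 107 + 6·45 = 503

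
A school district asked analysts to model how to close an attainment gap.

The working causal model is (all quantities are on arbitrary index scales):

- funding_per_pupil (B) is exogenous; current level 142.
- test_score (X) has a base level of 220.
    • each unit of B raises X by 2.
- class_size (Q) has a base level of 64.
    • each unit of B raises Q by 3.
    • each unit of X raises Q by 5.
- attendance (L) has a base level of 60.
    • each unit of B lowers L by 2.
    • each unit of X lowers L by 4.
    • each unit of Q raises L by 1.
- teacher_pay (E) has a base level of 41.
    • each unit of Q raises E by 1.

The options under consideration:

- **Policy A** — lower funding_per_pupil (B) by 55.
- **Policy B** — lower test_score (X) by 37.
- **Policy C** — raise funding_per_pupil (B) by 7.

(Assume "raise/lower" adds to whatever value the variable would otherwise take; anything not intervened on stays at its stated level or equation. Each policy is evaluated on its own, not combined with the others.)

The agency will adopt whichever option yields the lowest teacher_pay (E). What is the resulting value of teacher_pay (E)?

Policy A (B − 55):
  B = 142 − 55 = 87
  X = 220 + 2·87 = 394
  Q = 64 + 3·87 + 5·394 = 2295
  E = 41 + 2295 = 2336
Policy B (X − 37):
  B = 142
  X = 220 + 2·142 (−37 from intervention) = 467
  Q = 64 + 3·142 + 5·467 = 2825
  E = 41 + 2825 = 2866
Policy C (B + 7):
  B = 142 + 7 = 149
  X = 220 + 2·149 = 518
  Q = 64 + 3·149 + 5·518 = 3101
  E = 41 + 3101 = 3142
Comparing — Policy A: E=2336, Policy B: E=2866, Policy C: E=3142. Lowest is 2336 (Policy A).

2336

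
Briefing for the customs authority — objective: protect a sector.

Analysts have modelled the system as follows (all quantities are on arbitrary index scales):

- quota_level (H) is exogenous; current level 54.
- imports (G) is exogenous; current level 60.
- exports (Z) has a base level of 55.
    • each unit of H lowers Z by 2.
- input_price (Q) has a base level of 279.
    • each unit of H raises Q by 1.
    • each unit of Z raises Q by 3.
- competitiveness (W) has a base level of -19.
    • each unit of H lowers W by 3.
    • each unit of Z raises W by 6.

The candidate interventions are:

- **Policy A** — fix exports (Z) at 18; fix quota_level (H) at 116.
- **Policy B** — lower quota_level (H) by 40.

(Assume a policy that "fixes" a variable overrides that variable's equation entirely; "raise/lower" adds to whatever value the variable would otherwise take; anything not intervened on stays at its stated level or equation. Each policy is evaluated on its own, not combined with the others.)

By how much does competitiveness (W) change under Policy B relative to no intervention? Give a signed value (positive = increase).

Baseline:
  H = 54
  Z = 55 − 2·54 = -53
  W = -19 − 3·54 + 6·(-53) = -499
Policy B (H − 40):
  H = 54 − 40 = 14
  Z = 55 − 2·14 = 27
  W = -19 − 3·14 + 6·27 = 101
Change in W: 101 − (-499) = 600

600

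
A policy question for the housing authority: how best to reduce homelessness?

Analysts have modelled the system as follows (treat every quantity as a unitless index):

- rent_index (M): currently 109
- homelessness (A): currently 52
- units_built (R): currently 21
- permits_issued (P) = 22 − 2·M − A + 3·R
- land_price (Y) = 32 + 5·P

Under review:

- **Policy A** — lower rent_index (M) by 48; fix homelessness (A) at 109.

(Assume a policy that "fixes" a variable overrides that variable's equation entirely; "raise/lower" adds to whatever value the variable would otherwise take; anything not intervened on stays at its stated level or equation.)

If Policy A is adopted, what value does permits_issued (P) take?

-146

Policy A (M − 48, A := 109):
  M = 109 − 48 = 61
  A = 109
  R = 21
  P = 22 − 2·61 − 109 + 3·21 = -146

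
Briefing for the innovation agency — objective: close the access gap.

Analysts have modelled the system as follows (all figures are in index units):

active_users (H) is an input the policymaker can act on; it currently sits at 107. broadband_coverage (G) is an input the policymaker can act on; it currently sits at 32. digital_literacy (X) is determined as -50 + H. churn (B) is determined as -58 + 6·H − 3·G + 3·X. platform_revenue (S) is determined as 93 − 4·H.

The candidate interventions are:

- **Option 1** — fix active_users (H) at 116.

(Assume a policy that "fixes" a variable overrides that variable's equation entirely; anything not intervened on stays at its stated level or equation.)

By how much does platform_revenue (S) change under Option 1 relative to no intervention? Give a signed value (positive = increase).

-36

Baseline:
  H = 107
  S = 93 − 4·107 = -335
Option 1 (H := 116):
  H = 116
  S = 93 − 4·116 = -371
Change in S: -371 − (-335) = -36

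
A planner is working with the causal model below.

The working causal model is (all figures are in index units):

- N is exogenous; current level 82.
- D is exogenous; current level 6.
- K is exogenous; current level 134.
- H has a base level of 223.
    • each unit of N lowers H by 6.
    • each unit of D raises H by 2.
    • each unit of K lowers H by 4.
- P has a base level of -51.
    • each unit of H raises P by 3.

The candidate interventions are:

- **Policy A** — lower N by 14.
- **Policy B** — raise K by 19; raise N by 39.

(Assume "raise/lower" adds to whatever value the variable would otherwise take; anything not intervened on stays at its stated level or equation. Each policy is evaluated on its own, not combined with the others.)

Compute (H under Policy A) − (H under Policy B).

Policy A (N − 14):
  N = 82 − 14 = 68
  D = 6
  K = 134
  H = 223 − 6·68 + 2·6 − 4·134 = -709
Policy B (K + 19, N + 39):
  N = 82 + 39 = 121
  D = 6
  K = 134 + 19 = 153
  H = 223 − 6·121 + 2·6 − 4·153 = -1103
H: -709 − (-1103) = 394

394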